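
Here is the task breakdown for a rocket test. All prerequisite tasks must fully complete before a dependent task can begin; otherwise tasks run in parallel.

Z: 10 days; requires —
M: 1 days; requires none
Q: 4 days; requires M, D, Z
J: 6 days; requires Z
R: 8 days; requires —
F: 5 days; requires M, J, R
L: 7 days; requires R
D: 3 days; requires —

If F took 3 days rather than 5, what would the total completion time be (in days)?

Baseline: Z→J→F = 10+6+5 = 21 → 21 days.
Since F is critical, the -2 change carries straight to that chain (now 19 days).
The critical path is still Z→J→F; finish is now 19 days.

19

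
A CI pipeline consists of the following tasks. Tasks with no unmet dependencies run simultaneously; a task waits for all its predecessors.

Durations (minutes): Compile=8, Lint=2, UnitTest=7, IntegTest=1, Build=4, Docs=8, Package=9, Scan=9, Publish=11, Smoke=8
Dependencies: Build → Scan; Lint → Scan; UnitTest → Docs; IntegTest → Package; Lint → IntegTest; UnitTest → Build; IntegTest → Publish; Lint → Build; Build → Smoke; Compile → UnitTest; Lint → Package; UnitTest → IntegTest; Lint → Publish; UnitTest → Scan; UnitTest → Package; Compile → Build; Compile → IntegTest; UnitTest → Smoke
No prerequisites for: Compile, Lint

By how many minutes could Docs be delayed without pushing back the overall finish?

5

Compile→UnitTest→Build→Scan = 8+7+4+9 = 28 sets the makespan at 28 minutes.
The longest chain containing Docs totals 23 minutes.
So Docs can slip 28 − 23 = 5 minutes.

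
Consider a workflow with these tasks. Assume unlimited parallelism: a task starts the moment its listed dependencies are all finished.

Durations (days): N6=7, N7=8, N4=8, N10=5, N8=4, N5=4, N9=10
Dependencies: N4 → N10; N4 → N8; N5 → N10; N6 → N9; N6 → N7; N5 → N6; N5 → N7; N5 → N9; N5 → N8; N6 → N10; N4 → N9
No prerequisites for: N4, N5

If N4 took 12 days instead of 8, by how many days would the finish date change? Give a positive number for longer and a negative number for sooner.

Critical path before the change: N5→N6→N9 = 4+7+10 = 21 giving 21 days.
N4 has 3 days of float (longest path through it is 18).
The binding chain switches to N4→N9 = 12+10 = 22; finish 22 days.
Change in finish: 22 − 21 = +1 days.

1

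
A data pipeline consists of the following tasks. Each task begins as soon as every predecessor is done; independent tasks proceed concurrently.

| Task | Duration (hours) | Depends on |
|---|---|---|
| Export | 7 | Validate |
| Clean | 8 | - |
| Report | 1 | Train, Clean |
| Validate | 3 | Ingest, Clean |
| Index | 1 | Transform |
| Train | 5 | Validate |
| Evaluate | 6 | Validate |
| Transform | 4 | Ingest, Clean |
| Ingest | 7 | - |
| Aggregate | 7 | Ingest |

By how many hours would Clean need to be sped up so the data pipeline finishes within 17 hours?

1

Current finish: 18 hours; target: 17.
Clean is on every critical path, so each hour cut from Clean cuts the finish by one (this holds down to a finish of 17).
Need 18 − 17 = 1 hour off Clean → Clean becomes 7 hours, finish becomes 17.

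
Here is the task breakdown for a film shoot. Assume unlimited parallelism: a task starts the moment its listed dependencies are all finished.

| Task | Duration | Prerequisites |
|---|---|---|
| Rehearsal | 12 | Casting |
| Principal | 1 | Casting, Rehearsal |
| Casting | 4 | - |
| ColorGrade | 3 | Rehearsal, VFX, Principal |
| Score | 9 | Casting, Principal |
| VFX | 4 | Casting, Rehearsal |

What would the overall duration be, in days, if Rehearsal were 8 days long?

Baseline: Casting→Rehearsal→Principal→Score = 4+12+1+9 = 26 → 26 days.
Since Rehearsal is critical, the -4 change carries straight to that chain (now 22 days).
The critical path is still Casting→Rehearsal→Principal→Score; finish is now 22 days.

22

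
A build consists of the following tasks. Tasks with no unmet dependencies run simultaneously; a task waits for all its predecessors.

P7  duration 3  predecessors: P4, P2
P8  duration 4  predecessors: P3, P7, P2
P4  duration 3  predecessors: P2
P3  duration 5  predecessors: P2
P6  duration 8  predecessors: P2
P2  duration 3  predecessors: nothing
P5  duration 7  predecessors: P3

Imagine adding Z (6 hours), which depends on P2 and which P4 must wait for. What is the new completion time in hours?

19

Originally the project takes 15 hours.
With Z inserted, P4 now waits for max(P2, Z).
New critical path: P2→Z→P4→P7→P8 = 3+6+3+3+4 = 19 ⇒ 19 hours.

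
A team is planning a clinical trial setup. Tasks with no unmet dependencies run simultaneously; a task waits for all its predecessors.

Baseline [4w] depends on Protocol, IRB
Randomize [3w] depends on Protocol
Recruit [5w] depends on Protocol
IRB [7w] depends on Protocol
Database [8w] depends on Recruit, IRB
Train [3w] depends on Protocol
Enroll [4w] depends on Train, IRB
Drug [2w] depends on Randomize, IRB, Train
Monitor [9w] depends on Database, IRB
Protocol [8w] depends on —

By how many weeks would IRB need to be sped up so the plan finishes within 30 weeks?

Current finish: 32 weeks; target: 30.
IRB is on every critical path, so each week cut from IRB cuts the finish by one (this holds down to a finish of 30).
Need 32 − 30 = 2 weeks off IRB → IRB becomes 5 weeks, finish becomes 30.

2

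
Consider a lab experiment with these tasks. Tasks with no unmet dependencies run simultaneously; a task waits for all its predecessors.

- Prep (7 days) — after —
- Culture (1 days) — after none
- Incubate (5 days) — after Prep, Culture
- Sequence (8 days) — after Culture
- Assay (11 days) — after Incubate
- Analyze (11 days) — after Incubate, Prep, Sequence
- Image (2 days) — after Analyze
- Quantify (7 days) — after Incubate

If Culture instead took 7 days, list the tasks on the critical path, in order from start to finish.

Culture, Sequence, Analyze, Image

As given, the longest chain is Prep→Incubate→Analyze→Image = 7+5+11+2 = 25, so the finish is 25 days.
Culture has 3 days of float (longest path through it is 22).
Now Culture→Sequence→Analyze→Image = 7+8+11+2 = 28 is longest, so the finish becomes 28 days.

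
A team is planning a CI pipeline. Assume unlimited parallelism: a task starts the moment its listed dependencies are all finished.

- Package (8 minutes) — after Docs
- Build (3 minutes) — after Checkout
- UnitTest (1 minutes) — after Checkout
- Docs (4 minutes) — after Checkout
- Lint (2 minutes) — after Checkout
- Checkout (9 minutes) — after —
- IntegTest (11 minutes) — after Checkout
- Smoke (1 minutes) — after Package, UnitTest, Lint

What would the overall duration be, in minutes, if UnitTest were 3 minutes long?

22

Critical path before the change: Checkout→Docs→Package→Smoke = 9+4+8+1 = 22 giving 22 minutes.
The longest path through UnitTest is only 11 minutes, so UnitTest has float 11.
That remains the longest chain; total 22 minutes.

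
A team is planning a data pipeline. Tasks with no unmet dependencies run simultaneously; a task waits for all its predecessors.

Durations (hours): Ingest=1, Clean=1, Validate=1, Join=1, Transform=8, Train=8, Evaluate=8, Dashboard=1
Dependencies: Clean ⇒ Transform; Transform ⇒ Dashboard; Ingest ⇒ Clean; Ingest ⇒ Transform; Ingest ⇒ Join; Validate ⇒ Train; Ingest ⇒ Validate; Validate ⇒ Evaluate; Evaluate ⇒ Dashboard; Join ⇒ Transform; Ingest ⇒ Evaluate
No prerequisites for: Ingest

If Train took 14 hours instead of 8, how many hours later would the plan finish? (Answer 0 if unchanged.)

5

Actual critical path: Ingest→Clean→Transform→Dashboard = 1+1+8+1 = 11 ⇒ 11 hours.
Train has 1 hour of float (longest path through it is 10).
New critical path: Ingest→Validate→Train = 1+1+14 = 16 ⇒ 16 hours.
Change in finish: 16 − 11 = +5 hours.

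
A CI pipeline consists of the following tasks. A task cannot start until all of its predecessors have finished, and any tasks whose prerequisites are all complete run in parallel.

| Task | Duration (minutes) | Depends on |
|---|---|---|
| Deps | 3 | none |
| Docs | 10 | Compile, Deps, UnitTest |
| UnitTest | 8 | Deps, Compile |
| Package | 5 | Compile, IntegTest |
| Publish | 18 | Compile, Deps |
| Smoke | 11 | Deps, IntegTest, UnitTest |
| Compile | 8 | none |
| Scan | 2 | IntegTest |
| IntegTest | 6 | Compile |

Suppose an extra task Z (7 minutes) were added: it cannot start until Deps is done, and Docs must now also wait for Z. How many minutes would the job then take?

27

Originally the job takes 27 minutes.
With Z inserted, Docs now waits for max(Compile, Deps, UnitTest, Z).
New critical path: Compile→UnitTest→Smoke = 8+8+11 = 27 ⇒ 27 minutes.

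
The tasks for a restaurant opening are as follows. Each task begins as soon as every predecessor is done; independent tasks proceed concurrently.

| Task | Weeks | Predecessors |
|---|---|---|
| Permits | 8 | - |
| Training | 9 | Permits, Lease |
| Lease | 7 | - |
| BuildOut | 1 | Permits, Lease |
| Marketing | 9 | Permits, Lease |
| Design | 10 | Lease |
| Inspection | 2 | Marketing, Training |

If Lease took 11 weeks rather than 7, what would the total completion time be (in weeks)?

22

Baseline: Permits→Training→Inspection = 8+9+2 = 19 → 19 weeks.
The longest path through Lease is only 18 weeks, so Lease has float 1.
New critical path: Lease→Training→Inspection = 11+9+2 = 22 ⇒ 22 weeks.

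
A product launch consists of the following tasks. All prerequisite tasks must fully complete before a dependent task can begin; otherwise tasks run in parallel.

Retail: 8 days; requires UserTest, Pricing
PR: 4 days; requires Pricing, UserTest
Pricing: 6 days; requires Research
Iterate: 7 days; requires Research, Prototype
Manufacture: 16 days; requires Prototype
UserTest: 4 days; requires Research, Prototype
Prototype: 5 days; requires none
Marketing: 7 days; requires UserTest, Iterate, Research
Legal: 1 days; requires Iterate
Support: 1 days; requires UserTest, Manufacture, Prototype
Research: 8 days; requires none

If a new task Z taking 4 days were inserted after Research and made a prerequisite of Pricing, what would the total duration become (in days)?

26

Originally the job takes 22 days.
With Z inserted, Pricing now waits for max(Research, Z).
New critical path: Research→Z→Pricing→Retail = 8+4+6+8 = 26 ⇒ 26 days.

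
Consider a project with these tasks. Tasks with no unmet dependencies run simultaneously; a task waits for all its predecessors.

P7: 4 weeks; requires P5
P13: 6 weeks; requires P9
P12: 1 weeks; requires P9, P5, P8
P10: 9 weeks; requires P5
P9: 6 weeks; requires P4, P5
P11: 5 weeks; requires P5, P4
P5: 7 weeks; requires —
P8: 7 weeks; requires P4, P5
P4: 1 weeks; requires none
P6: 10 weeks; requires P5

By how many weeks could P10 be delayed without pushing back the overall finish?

3

Critical path: P5→P9→P13 = 7+6+6 = 19, so the finish is 19 weeks.
P10 finishes as early as 16 and must finish by 19.
Float = 19 − 16 = 3.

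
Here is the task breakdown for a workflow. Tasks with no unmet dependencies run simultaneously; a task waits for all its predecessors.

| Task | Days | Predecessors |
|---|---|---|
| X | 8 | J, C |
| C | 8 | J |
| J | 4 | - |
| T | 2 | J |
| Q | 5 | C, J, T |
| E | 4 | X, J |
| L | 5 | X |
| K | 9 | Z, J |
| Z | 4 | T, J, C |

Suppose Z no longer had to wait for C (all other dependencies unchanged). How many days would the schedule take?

Before: longest chain J→C→X→L = 4+8+8+5 = 25, finish 25.
Without C→Z, Z's earliest start moves from 12 to 6.
After: J→C→X→L = 4+8+8+5 = 25 → 25 days.

25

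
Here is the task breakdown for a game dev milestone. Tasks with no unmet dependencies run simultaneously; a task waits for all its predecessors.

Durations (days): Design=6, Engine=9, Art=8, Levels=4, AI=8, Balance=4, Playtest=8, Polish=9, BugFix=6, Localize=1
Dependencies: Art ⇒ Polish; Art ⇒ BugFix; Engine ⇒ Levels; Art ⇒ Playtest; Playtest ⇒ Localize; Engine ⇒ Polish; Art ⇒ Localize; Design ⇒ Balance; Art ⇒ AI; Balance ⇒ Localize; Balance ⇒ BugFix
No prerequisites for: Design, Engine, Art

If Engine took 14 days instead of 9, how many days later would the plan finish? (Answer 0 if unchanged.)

Critical path before the change: Engine→Polish = 9+9 = 18 giving 18 days.
Engine lies on that path, so at 14 days the path becomes 23 days.
No other chain overtakes it, so the finish is 23 days.
Change in finish: 23 − 18 = +5 days.

5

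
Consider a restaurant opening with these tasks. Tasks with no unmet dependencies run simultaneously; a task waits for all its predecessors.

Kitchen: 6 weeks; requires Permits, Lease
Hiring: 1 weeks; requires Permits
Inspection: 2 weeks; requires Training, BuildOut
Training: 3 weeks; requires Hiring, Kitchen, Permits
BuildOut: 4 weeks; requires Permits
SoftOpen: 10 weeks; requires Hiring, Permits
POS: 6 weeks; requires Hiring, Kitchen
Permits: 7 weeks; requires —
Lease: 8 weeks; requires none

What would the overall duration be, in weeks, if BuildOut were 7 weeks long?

20

As given, the longest chain is Lease→Kitchen→POS = 8+6+6 = 20, so the finish is 20 weeks.
BuildOut has 7 weeks of float (longest path through it is 13).
No other chain overtakes it, so the finish is 20 weeks.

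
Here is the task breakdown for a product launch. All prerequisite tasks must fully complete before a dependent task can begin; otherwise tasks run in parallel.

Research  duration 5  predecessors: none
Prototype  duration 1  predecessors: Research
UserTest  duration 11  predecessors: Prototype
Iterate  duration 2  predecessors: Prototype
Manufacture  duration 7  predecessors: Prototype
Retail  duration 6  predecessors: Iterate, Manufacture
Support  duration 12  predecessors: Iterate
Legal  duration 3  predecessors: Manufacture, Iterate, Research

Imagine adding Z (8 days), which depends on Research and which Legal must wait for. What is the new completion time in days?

Originally the product launch takes 20 days.
With Z inserted, Legal now waits for max(Manufacture, Iterate, Research, Z).
New critical path: Research→Prototype→Iterate→Support = 5+1+2+12 = 20 ⇒ 20 days.

20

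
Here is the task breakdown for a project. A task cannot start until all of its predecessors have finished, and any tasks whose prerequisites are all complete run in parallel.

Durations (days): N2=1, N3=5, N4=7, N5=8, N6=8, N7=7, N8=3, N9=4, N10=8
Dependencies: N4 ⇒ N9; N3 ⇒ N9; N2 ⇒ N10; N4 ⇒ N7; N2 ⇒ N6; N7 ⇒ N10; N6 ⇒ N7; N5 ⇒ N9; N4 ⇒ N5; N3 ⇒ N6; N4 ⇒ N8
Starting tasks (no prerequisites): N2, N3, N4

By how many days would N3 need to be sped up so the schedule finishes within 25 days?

3

Current finish: 28 days; target: 25.
N3 is on every critical path, so each day cut from N3 cuts the finish by one (this holds down to a finish of 24).
Need 28 − 25 = 3 days off N3 → N3 becomes 2 days, finish becomes 25.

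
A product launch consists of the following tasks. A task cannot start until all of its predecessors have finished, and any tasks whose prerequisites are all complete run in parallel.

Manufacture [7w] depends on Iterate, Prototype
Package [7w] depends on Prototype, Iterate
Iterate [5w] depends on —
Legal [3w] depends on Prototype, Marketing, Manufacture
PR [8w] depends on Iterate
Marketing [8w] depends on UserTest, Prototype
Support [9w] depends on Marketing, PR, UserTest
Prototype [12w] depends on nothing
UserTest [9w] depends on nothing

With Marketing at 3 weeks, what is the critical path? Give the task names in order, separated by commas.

Critical path before the change: Prototype→Marketing→Support = 12+8+9 = 29 giving 29 weeks.
Marketing lies on that path, so at 3 weeks the path becomes 24 weeks.
No other chain overtakes it, so the finish is 24 weeks.

Prototype, Marketing, Support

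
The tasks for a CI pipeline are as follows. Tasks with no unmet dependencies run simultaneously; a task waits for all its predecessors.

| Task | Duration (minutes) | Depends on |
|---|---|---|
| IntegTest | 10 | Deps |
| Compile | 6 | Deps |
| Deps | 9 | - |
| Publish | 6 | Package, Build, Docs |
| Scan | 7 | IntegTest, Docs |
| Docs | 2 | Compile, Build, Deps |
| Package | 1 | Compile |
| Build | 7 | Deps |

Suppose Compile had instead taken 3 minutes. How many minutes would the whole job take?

26

Baseline: Deps→IntegTest→Scan = 9+10+7 = 26 → 26 minutes.
Compile is off the critical path — its longest chain is 24 minutes, giving 2 of slack.
No other chain overtakes it, so the finish is 26 minutes.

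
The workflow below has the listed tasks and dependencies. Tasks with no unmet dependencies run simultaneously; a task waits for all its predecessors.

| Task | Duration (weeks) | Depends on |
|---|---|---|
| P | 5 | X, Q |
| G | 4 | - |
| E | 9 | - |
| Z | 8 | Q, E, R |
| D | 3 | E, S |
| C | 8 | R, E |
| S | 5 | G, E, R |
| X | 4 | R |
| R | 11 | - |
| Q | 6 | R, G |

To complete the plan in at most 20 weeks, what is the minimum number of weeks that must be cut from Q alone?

Current finish: 25 weeks; target: 20.
Q is on every critical path, so each week cut from Q cuts the finish by one (this holds down to a finish of 20).
Need 25 − 20 = 5 weeks off Q → Q becomes 1 week, finish becomes 20.

5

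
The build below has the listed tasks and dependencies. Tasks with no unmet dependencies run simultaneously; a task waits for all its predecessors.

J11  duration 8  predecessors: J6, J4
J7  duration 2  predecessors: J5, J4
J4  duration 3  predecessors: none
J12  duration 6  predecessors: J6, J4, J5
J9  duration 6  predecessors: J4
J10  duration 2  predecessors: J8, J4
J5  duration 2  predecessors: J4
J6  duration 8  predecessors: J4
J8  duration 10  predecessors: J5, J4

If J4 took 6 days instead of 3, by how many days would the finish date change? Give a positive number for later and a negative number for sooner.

The binding path is J4→J6→J11 = 3+8+8 = 19; finish at 19 days.
J4 is on the critical path; changing it to 6 makes that path 22 days.
No other chain overtakes it, so the finish is 22 days.
Change in finish: 22 − 19 = +3 days.

3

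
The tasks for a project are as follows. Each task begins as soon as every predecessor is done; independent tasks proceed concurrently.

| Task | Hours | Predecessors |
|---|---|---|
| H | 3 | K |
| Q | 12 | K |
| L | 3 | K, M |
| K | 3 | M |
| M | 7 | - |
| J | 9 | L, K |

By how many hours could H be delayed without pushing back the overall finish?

9

Critical path: M→K→L→J = 7+3+3+9 = 22, so the finish is 22 hours.
Longest path through H: 13 hours (earliest finish 13, latest finish 22).
Slack of H = 19 − 10 = 9 hours.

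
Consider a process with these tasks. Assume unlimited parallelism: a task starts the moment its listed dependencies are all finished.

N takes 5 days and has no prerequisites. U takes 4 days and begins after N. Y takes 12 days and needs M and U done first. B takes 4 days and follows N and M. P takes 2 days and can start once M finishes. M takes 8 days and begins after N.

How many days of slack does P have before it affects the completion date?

The longest chain is N→M→Y = 5+8+12 = 25; overall finish 25 days.
P finishes as early as 15 and must finish by 25.
Float = 25 − 15 = 10.

10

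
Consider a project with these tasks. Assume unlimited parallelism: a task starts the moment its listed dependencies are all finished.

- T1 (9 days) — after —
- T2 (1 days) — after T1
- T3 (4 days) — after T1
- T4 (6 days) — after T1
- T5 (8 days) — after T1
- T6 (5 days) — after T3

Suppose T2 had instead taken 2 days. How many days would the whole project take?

18

The binding path is T1→T3→T6 = 9+4+5 = 18; finish at 18 days.
T2 is off the critical path — its longest chain is 10 days, giving 8 of slack.
The critical path is still T1→T3→T6; finish is now 18 days.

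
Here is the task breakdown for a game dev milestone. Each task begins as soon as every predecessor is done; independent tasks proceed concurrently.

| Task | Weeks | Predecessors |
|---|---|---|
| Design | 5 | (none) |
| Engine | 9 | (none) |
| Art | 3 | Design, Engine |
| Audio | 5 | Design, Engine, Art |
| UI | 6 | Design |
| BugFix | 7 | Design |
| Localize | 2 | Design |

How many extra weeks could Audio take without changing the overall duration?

The longest chain is Engine→Art→Audio = 9+3+5 = 17; overall finish 17 weeks.
Audio finishes as early as 17 and must finish by 17.
Float = 17 − 17 = 0.

0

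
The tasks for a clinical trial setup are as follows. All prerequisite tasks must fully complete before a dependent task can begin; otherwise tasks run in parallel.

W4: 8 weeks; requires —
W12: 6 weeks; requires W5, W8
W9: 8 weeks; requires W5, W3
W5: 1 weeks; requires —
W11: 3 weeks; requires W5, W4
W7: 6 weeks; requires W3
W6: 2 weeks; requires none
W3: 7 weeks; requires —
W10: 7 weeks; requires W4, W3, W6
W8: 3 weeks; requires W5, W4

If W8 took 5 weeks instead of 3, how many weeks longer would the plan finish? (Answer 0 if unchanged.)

Actual critical path: W4→W8→W12 = 8+3+6 = 17 ⇒ 17 weeks.
W8 is on the critical path; changing it to 5 makes that path 19 weeks.
That remains the longest chain; total 19 weeks.
Change in finish: 19 − 17 = +2 weeks.

2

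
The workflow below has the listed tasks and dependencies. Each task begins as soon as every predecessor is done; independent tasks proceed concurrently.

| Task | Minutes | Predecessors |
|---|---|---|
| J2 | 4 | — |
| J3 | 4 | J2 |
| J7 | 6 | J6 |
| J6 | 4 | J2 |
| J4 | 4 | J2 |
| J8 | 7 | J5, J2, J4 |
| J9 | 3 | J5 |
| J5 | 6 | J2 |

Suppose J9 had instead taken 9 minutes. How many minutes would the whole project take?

19

Baseline: J2→J5→J8 = 4+6+7 = 17 → 17 minutes.
J9 has 4 minutes of float (longest path through it is 13).
Now J2→J5→J9 = 4+6+9 = 19 is longest, so the finish becomes 19 minutes.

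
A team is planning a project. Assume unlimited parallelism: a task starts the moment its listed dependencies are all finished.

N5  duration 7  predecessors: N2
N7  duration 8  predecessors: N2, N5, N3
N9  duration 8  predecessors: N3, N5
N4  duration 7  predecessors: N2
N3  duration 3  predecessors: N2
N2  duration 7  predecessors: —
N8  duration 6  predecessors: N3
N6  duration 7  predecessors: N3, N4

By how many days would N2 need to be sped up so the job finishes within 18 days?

Current finish: 22 days; target: 18.
N2 is on every critical path, so each day cut from N2 cuts the finish by one (this holds down to a finish of 16).
Need 22 − 18 = 4 days off N2 → N2 becomes 3 days, finish becomes 18.

4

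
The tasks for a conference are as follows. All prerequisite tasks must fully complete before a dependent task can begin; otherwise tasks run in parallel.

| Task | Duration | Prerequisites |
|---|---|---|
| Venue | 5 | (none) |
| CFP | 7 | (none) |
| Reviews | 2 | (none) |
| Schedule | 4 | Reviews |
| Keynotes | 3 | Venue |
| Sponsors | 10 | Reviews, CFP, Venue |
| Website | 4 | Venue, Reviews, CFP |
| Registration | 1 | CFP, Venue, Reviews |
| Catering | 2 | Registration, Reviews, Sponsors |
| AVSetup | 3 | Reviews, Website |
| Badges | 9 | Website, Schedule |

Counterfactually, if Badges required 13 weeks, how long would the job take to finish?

Critical path before the change: CFP→Website→Badges = 7+4+9 = 20 giving 20 weeks.
Badges lies on that path, so at 13 weeks the path becomes 24 weeks.
No other chain overtakes it, so the finish is 24 weeks.

24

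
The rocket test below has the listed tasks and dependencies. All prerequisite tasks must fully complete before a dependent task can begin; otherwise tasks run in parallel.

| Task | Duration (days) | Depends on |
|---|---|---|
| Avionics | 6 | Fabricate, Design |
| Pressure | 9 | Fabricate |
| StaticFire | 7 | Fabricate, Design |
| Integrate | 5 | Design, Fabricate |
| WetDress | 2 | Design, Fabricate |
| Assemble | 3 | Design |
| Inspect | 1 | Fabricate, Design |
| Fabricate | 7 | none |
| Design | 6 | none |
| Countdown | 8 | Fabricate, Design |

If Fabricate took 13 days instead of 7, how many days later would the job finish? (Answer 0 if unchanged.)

6

Critical path before the change: Fabricate→Pressure = 7+9 = 16 giving 16 days.
Since Fabricate is critical, the +6 change carries straight to that chain (now 22 days).
That remains the longest chain; total 22 days.
Change in finish: 22 − 16 = +6 days.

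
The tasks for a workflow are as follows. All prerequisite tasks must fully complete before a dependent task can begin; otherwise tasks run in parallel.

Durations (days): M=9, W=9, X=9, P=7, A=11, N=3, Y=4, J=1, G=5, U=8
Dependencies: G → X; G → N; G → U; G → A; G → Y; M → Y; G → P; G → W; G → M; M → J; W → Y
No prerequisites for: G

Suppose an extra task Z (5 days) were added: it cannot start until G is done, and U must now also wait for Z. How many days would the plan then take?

18

Originally the plan takes 18 days.
With Z inserted, U now waits for max(G, Z).
New critical path: G→Z→U = 5+5+8 = 18 ⇒ 18 days.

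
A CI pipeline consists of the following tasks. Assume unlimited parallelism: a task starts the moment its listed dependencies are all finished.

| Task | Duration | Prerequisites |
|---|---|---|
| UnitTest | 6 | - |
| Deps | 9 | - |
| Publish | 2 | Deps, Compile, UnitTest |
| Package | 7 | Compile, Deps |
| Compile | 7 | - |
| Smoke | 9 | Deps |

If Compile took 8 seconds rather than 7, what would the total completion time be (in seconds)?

18

Baseline: Deps→Smoke = 9+9 = 18 → 18 seconds.
The longest path through Compile is only 14 seconds, so Compile has float 4.
The critical path is still Deps→Smoke; finish is now 18 seconds.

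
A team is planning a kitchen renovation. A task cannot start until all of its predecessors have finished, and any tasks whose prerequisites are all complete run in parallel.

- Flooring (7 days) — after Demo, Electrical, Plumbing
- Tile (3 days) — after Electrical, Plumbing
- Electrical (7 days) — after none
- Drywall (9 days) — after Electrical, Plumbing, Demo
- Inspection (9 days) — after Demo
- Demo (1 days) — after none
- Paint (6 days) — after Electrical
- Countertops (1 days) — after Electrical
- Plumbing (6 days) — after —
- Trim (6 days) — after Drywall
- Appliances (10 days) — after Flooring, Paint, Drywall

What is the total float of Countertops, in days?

Electrical→Drywall→Appliances = 7+9+10 = 26 sets the makespan at 26 days.
The longest chain containing Countertops totals 8 days.
Slack of Countertops = 25 − 7 = 18 days.

18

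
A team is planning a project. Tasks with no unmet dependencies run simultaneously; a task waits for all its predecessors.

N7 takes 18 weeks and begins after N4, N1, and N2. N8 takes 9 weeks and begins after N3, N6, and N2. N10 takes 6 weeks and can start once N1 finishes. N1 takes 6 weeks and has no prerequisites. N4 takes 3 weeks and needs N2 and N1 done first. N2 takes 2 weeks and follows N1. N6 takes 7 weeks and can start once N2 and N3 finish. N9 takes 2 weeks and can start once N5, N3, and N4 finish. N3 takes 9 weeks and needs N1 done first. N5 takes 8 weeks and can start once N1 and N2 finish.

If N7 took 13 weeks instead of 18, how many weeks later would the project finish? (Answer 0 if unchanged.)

As given, the longest chain is N1→N3→N6→N8 = 6+9+7+9 = 31, so the finish is 31 weeks.
N7 has 2 weeks of float (longest path through it is 29).
No other chain overtakes it, so the finish is 31 weeks.
Change in finish: 31 − 31 = +0 weeks.

0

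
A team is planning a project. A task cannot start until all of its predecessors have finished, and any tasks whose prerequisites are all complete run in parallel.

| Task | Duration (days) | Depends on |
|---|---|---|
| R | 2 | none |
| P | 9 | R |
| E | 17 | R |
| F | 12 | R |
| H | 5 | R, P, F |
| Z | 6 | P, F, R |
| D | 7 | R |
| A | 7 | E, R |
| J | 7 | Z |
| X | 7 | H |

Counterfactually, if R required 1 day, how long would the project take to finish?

26

Actual critical path: R→F→Z→J = 2+12+6+7 = 27 ⇒ 27 days.
R lies on that path, so at 1 day the path becomes 26 days.
No other chain overtakes it, so the finish is 26 days.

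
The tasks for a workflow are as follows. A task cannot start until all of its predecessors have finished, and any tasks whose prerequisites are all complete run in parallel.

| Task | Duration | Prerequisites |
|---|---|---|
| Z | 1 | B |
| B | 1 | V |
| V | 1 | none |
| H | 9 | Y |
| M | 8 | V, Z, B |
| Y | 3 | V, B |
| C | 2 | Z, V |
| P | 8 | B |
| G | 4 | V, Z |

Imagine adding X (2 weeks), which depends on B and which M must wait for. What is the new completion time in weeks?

14

Originally the workflow takes 14 weeks.
With X inserted, M now waits for max(V, Z, B, X).
New critical path: V→B→Y→H = 1+1+3+9 = 14 ⇒ 14 weeks.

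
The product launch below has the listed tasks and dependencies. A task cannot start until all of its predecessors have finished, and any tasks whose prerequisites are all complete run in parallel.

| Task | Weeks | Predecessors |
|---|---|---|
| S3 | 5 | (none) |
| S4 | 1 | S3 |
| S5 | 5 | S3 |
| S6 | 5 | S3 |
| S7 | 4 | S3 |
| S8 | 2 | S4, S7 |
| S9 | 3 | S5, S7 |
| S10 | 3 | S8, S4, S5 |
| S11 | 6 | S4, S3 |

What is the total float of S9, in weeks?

The longest chain is S3→S7→S8→S10 = 5+4+2+3 = 14; overall finish 14 weeks.
Longest path through S9: 13 weeks (earliest finish 13, latest finish 14).
Float = 14 − 13 = 1.

1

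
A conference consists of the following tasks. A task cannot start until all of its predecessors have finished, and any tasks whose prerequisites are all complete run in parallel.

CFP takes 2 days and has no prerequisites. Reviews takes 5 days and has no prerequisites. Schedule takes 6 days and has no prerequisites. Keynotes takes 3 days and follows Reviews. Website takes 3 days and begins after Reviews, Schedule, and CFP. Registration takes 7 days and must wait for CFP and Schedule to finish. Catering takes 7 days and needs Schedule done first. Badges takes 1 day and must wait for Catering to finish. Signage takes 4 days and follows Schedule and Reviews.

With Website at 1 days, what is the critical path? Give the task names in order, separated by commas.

Schedule, Catering, Badges

Actual critical path: Schedule→Catering→Badges = 6+7+1 = 14 ⇒ 14 days.
Website has 5 days of float (longest path through it is 9).
No other chain overtakes it, so the finish is 14 days.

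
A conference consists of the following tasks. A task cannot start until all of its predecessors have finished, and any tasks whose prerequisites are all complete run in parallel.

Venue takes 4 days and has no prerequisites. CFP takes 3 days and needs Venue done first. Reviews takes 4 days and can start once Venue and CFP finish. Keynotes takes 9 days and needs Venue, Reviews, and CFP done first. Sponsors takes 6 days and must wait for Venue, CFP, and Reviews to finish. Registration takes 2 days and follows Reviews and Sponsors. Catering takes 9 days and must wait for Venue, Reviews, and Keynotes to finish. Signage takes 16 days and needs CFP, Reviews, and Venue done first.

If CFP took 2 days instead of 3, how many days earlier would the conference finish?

1

Critical path before the change: Venue→CFP→Reviews→Keynotes→Catering = 4+3+4+9+9 = 29 giving 29 days.
CFP lies on that path, so at 2 days the path becomes 28 days.
That remains the longest chain; total 28 days.
Change in finish: 28 − 29 = -1 days.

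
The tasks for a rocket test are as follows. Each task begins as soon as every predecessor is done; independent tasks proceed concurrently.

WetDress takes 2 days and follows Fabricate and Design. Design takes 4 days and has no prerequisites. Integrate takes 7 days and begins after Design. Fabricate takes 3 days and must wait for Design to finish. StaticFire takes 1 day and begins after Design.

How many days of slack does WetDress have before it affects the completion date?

2

The longest chain is Design→Integrate = 4+7 = 11; overall finish 11 days.
WetDress finishes as early as 9 and must finish by 11.
Float = 11 − 9 = 2.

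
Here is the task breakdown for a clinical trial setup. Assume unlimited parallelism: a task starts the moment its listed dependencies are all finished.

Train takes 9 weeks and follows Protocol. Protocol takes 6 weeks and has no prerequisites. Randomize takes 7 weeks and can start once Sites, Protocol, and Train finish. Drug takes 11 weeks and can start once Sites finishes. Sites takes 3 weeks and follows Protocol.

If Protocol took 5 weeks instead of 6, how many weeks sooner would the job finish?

1

Baseline: Protocol→Train→Randomize = 6+9+7 = 22 → 22 weeks.
Since Protocol is critical, the -1 change carries straight to that chain (now 21 weeks).
The critical path is still Protocol→Train→Randomize; finish is now 21 weeks.
Change in finish: 21 − 22 = -1 weeks.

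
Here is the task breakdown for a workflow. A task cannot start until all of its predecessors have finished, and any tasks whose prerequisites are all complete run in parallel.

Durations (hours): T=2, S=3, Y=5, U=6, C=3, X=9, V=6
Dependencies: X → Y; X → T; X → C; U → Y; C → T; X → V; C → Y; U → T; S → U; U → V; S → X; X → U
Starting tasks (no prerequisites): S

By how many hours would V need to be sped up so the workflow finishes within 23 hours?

Current finish: 24 hours; target: 23.
V is on every critical path, so each hour cut from V cuts the finish by one (this holds down to a finish of 23).
Need 24 − 23 = 1 hour off V → V becomes 5 hours, finish becomes 23.

1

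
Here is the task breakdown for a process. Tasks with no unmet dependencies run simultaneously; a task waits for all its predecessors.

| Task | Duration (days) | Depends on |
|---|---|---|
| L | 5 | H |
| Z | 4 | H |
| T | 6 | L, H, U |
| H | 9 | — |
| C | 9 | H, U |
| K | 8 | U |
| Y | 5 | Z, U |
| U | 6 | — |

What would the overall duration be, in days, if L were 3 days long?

Critical path before the change: H→L→T = 9+5+6 = 20 giving 20 days.
Since L is critical, the -2 change carries straight to that chain (now 18 days).
Now H→Z→Y = 9+4+5 = 18 is longest, so the finish becomes 18 days.

18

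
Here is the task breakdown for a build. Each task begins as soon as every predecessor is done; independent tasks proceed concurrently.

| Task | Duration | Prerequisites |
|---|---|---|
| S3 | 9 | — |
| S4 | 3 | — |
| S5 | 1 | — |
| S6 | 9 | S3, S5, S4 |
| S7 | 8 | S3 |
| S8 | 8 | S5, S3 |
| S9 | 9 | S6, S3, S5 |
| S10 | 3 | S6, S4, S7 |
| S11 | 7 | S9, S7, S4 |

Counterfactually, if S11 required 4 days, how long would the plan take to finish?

31

Critical path before the change: S3→S6→S9→S11 = 9+9+9+7 = 34 giving 34 days.
Since S11 is critical, the -3 change carries straight to that chain (now 31 days).
The critical path is still S3→S6→S9→S11; finish is now 31 days.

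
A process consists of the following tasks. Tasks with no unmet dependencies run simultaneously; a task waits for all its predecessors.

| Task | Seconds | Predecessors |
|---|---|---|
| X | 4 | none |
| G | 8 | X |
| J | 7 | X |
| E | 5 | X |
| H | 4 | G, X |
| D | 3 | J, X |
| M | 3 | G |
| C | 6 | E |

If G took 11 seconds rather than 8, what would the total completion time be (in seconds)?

19

Critical path before the change: X→G→H = 4+8+4 = 16 giving 16 seconds.
G is on the critical path; changing it to 11 makes that path 19 seconds.
The critical path is still X→G→H; finish is now 19 seconds.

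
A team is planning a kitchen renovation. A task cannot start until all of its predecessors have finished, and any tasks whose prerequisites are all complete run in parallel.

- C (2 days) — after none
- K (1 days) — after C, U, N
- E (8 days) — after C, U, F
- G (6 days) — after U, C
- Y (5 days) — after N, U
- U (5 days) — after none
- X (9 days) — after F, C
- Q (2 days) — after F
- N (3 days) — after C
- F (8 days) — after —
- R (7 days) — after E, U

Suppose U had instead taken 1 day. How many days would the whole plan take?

Critical path before the change: F→E→R = 8+8+7 = 23 giving 23 days.
U has 3 days of float (longest path through it is 20).
No other chain overtakes it, so the finish is 23 days.

23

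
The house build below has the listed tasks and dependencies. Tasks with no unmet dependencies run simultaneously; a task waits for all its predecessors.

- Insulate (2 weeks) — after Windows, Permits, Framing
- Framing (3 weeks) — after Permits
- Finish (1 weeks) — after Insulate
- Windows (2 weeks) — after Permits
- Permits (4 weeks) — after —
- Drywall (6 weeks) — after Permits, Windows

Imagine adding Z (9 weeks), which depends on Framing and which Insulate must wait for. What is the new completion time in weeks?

Originally the plan takes 12 weeks.
With Z inserted, Insulate now waits for max(Windows, Permits, Framing, Z).
New critical path: Permits→Framing→Z→Insulate→Finish = 4+3+9+2+1 = 19 ⇒ 19 weeks.

19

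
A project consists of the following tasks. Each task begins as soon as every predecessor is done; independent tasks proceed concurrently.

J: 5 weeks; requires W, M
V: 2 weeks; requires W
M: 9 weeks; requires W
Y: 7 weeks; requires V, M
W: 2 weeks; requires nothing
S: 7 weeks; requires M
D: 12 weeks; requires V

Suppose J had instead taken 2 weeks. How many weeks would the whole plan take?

The binding path is W→M→Y = 2+9+7 = 18; finish at 18 weeks.
J has 2 weeks of float (longest path through it is 16).
The critical path is still W→M→Y; finish is now 18 weeks.

18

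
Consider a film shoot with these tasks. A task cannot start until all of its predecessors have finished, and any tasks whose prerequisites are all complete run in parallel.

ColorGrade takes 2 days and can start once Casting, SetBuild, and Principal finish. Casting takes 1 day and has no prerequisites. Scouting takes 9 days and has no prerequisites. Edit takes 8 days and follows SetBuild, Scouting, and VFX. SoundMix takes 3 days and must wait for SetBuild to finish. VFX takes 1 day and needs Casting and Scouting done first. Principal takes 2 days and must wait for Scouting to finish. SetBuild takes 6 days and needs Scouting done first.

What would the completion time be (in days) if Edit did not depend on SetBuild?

18

With the dependency in place, Scouting→SetBuild→Edit = 9+6+8 = 23 sets the finish at 23 days.
Without SetBuild→Edit, Edit's earliest start moves from 15 to 10.
New critical path: Scouting→SetBuild→SoundMix = 9+6+3 = 18 ⇒ 18 days.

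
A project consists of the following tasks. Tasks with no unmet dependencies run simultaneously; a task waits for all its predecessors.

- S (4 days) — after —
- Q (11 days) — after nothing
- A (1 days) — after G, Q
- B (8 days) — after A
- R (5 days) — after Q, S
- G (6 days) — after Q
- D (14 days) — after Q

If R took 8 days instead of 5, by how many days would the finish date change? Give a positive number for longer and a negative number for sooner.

Baseline: Q→G→A→B = 11+6+1+8 = 26 → 26 days.
R is off the critical path — its longest chain is 16 days, giving 10 of slack.
No other chain overtakes it, so the finish is 26 days.
Change in finish: 26 − 26 = +0 days.

0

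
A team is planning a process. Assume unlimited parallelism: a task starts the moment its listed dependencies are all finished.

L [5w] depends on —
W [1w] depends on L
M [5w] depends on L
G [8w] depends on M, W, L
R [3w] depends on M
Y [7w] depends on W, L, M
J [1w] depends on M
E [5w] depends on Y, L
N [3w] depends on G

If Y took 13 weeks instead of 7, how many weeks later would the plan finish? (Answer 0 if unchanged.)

6

Critical path before the change: L→M→Y→E = 5+5+7+5 = 22 giving 22 weeks.
Y lies on that path, so at 13 weeks the path becomes 28 weeks.
The critical path is still L→M→Y→E; finish is now 28 weeks.
Change in finish: 28 − 22 = +6 weeks.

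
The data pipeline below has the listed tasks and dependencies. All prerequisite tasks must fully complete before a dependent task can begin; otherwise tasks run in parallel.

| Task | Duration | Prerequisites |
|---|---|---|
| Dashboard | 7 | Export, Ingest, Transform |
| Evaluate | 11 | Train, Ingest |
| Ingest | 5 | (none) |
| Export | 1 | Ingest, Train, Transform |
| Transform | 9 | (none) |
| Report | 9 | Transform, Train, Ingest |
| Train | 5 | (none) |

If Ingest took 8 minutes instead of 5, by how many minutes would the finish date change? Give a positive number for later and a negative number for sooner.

1

The binding path is Transform→Report = 9+9 = 18; finish at 18 minutes.
The longest path through Ingest is only 16 minutes, so Ingest has float 2.
Now Ingest→Evaluate = 8+11 = 19 is longest, so the finish becomes 19 minutes.
Change in finish: 19 − 18 = +1 minutes.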